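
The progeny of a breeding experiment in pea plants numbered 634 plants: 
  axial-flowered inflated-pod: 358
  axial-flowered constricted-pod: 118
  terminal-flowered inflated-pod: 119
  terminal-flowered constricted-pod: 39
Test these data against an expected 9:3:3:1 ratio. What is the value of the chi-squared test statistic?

The 9:3:3:1 ratio has 16 parts, so with N = 634 the expected counts are:
  axial-flowered inflated-pod: 634 × 9/16 = 356.625
  axial-flowered constricted-pod: 634 × 3/16 = 118.875
  terminal-flowered inflated-pod: 634 × 3/16 = 118.875
  terminal-flowered constricted-pod: 634 × 1/16 = 39.625
χ² = Σ (O − E)² / E
  axial-flowered inflated-pod: (358 − 356.625)² / 356.625 = 0.0053
  axial-flowered constricted-pod: (118 − 118.875)² / 118.875 = 0.0064
  terminal-flowered inflated-pod: (119 − 118.875)² / 118.875 = 0.0001
  terminal-flowered constricted-pod: (39 − 39.625)² / 39.625 = 0.0099
χ² = 0.0053 + 0.0064 + 0.0001 + 0.0099 = 0.0217 ≈ 0.022

0.022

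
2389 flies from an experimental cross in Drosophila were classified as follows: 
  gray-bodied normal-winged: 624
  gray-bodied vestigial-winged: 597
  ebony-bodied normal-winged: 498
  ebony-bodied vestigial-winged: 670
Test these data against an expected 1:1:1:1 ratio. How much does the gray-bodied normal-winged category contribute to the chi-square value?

Under the 1:1:1:1 hypothesis (Σ ratio = 4, N = 2389):
  gray-bodied normal-winged: 2389 × 1/4 = 597.25
  gray-bodied vestigial-winged: 2389 × 1/4 = 597.25
  ebony-bodied normal-winged: 2389 × 1/4 = 597.25
  ebony-bodied vestigial-winged: 2389 × 1/4 = 597.25
Contribution of gray-bodied normal-winged: (624 − 597.25)² / 597.25 = 1.1981

1.198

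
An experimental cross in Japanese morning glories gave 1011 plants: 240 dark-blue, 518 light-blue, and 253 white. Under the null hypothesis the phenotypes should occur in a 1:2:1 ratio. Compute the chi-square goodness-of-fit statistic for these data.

0.953

Expected counts for N = 1011 under a 1:2:1 ratio (total parts = 4):
  dark-blue: 1011 × 1/4 = 252.75
  light-blue: 1011 × 2/4 = 505.5
  white: 1011 × 1/4 = 252.75
χ² = Σ (O − E)² / E
  dark-blue: (240 − 252.75)² / 252.75 = 0.6432
  light-blue: (518 − 505.5)² / 505.5 = 0.3091
  white: (253 − 252.75)² / 252.75 = 0.0002
χ² = 0.6432 + 0.3091 + 0.0002 = 0.9525 ≈ 0.953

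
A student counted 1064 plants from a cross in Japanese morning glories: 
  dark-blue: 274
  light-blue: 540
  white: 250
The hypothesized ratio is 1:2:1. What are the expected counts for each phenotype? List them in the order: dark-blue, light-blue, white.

Under the 1:2:1 hypothesis (Σ ratio = 4, N = 1064):
  dark-blue: 1064 × 1/4 = 266
  light-blue: 1064 × 2/4 = 532
  white: 1064 × 1/4 = 266

266, 532, 266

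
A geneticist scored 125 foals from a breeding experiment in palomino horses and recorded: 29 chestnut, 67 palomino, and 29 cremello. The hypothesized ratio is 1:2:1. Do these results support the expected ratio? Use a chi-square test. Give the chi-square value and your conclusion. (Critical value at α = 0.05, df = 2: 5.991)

0.648; consistent

The 1:2:1 ratio has 4 parts, so with N = 125 the expected counts are:
  chestnut: 125 × 1/4 = 31.25
  palomino: 125 × 2/4 = 62.5
  cremello: 125 × 1/4 = 31.25
χ² = Σ (O − E)² / E
  chestnut: (29 − 31.25)² / 31.25 = 0.1620
  palomino: (67 − 62.5)² / 62.5 = 0.3240
  cremello: (29 − 31.25)² / 31.25 = 0.1620
χ² = 0.1620 + 0.3240 + 0.1620 = 0.648
Degrees of freedom = 3 − 1 = 2; critical value at α = 0.05 is 5.991.
Since 0.648 < 5.991, we fail to reject the null hypothesis — the data are consistent with the 1:2:1 ratio.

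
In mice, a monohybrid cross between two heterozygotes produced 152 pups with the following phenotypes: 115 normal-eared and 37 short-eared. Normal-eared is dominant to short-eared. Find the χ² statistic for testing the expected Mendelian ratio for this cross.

For a monohybrid cross between heterozygotes with complete dominance, the expected phenotypic ratio is 3:1.
Expected counts for N = 152 under a 3:1 ratio (total parts = 4):
  normal-eared: 152 × 3/4 = 114
  short-eared: 152 × 1/4 = 38
χ² = Σ (O − E)² / E
  normal-eared: (115 − 114)² / 114 = 0.0088
  short-eared: (37 − 38)² / 38 = 0.0263
χ² = 0.0088 + 0.0263 = 0.0351 ≈ 0.035

0.035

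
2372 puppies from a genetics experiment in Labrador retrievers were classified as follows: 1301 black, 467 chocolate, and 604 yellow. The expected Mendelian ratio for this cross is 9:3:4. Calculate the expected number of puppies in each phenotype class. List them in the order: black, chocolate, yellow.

Total ratio parts = 16. Expected numbers out of 2372:
  black: 2372 × 9/16 = 1334.25
  chocolate: 2372 × 3/16 = 444.75
  yellow: 2372 × 4/16 = 593

1334.25, 444.75, 593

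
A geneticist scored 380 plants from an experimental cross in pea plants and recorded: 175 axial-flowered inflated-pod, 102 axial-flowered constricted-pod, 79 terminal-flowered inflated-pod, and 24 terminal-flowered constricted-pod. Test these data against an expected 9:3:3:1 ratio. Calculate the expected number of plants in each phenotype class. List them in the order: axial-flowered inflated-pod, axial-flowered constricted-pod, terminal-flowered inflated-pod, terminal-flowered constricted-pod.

Under the 9:3:3:1 hypothesis (Σ ratio = 16, N = 380):
  axial-flowered inflated-pod: 380 × 9/16 = 213.75
  axial-flowered constricted-pod: 380 × 3/16 = 71.25
  terminal-flowered inflated-pod: 380 × 3/16 = 71.25
  terminal-flowered constricted-pod: 380 × 1/16 = 23.75

213.75, 71.25, 71.25, 23.75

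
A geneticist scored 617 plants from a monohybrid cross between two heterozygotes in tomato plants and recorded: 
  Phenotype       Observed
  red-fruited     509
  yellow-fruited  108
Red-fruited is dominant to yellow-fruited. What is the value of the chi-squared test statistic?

For a monohybrid cross between heterozygotes with complete dominance, the expected phenotypic ratio is 3:1.
Expected counts for N = 617 under a 3:1 ratio (total parts = 4):
  red-fruited: 617 × 3/4 = 462.75
  yellow-fruited: 617 × 1/4 = 154.25
χ² = Σ (O − E)² / E
  red-fruited: (509 − 462.75)² / 462.75 = 4.6225
  yellow-fruited: (108 − 154.25)² / 154.25 = 13.8675
χ² = 4.6225 + 13.8675 = 18.490

18.490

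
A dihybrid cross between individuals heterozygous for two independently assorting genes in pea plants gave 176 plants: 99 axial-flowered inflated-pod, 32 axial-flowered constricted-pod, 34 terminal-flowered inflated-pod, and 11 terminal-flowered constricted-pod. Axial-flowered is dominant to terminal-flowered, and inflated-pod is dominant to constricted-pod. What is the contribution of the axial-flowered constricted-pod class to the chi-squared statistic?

A dihybrid F₂ with independent assortment and complete dominance at both loci gives a 9:3:3:1 phenotypic ratio.
Under the 9:3:3:1 hypothesis (Σ ratio = 16, N = 176):
  axial-flowered inflated-pod: 176 × 9/16 = 99
  axial-flowered constricted-pod: 176 × 3/16 = 33
  terminal-flowered inflated-pod: 176 × 3/16 = 33
  terminal-flowered constricted-pod: 176 × 1/16 = 11
Contribution of axial-flowered constricted-pod: (32 − 33)² / 33 = 0.0303

0.030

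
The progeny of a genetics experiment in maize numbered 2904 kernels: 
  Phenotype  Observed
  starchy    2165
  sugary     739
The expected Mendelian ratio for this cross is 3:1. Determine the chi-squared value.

0.310

Under the 3:1 hypothesis (Σ ratio = 4, N = 2904):
  starchy: 2904 × 3/4 = 2178
  sugary: 2904 × 1/4 = 726
χ² = Σ (O − E)² / E
  starchy: (2165 − 2178)² / 2178 = 0.0776
  sugary: (739 − 726)² / 726 = 0.2328
χ² = 0.0776 + 0.2328 = 0.3104 ≈ 0.310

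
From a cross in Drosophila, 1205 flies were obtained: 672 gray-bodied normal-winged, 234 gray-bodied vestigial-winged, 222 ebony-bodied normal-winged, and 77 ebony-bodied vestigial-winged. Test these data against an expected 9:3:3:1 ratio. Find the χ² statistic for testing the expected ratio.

0.444

Total ratio parts = 16. Expected numbers out of 1205:
  gray-bodied normal-winged: 1205 × 9/16 = 677.8125
  gray-bodied vestigial-winged: 1205 × 3/16 = 225.9375
  ebony-bodied normal-winged: 1205 × 3/16 = 225.9375
  ebony-bodied vestigial-winged: 1205 × 1/16 = 75.3125
χ² = Σ (O − E)² / E
  gray-bodied normal-winged: (672 − 677.8125)² / 677.8125 = 0.0498
  gray-bodied vestigial-winged: (234 − 225.9375)² / 225.9375 = 0.2877
  ebony-bodied normal-winged: (222 − 225.9375)² / 225.9375 = 0.0686
  ebony-bodied vestigial-winged: (77 − 75.3125)² / 75.3125 = 0.0378
χ² = 0.0498 + 0.2877 + 0.0686 + 0.0378 = 0.4439 ≈ 0.444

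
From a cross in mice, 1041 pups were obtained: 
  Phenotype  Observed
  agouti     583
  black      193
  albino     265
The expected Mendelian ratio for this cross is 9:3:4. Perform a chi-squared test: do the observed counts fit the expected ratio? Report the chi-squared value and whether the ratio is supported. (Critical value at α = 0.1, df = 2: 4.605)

0.122; consistent

Expected counts for N = 1041 under a 9:3:4 ratio (total parts = 16):
  agouti: 1041 × 9/16 = 585.5625
  black: 1041 × 3/16 = 195.1875
  albino: 1041 × 4/16 = 260.25
χ² = Σ (O − E)² / E
  agouti: (583 − 585.5625)² / 585.5625 = 0.0112
  black: (193 − 195.1875)² / 195.1875 = 0.0245
  albino: (265 − 260.25)² / 260.25 = 0.0867
χ² = 0.0112 + 0.0245 + 0.0867 = 0.1224 ≈ 0.122
Degrees of freedom = 3 − 1 = 2; critical value at α = 0.1 is 4.605.
Since 0.122 < 4.605, we fail to reject the null hypothesis — the data are consistent with the 9:3:4 ratio.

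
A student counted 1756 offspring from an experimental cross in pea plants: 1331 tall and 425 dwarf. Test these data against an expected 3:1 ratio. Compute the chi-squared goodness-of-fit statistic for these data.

Under the 3:1 hypothesis (Σ ratio = 4, N = 1756):
  tall: 1756 × 3/4 = 1317
  dwarf: 1756 × 1/4 = 439
χ² = Σ (O − E)² / E
  tall: (1331 − 1317)² / 1317 = 0.1488
  dwarf: (425 − 439)² / 439 = 0.4465
χ² = 0.1488 + 0.4465 = 0.5953 ≈ 0.595

0.595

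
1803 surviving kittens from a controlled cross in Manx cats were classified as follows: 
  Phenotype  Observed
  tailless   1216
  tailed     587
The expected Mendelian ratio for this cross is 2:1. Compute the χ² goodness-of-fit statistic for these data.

Under the 2:1 hypothesis (Σ ratio = 3, N = 1803):
  tailless: 1803 × 2/3 = 1202
  tailed: 1803 × 1/3 = 601
χ² = Σ (O − E)² / E
  tailless: (1216 − 1202)² / 1202 = 0.1631
  tailed: (587 − 601)² / 601 = 0.3261
χ² = 0.1631 + 0.3261 = 0.4892 ≈ 0.489

0.489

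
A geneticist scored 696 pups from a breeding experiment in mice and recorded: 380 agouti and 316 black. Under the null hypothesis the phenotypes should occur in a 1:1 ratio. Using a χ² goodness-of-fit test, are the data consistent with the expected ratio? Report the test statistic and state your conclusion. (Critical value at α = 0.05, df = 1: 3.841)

5.885; not consistent

The 1:1 ratio has 2 parts, so with N = 696 the expected counts are:
  agouti: 696 × 1/2 = 348
  black: 696 × 1/2 = 348
χ² = Σ (O − E)² / E
  agouti: (380 − 348)² / 348 = 2.9425
  black: (316 − 348)² / 348 = 2.9425
χ² = 2.9425 + 2.9425 = 5.885
Degrees of freedom = 2 − 1 = 1; critical value at α = 0.05 is 3.841.
Since 5.885 > 3.841, we reject the null hypothesis — the data do not fit the 1:1 ratio.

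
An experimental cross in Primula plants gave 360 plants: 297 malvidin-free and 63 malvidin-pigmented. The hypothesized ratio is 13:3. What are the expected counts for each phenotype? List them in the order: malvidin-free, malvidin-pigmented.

292.5, 67.5

Total ratio parts = 16. Expected numbers out of 360:
  malvidin-free: 360 × 13/16 = 292.5
  malvidin-pigmented: 360 × 3/16 = 67.5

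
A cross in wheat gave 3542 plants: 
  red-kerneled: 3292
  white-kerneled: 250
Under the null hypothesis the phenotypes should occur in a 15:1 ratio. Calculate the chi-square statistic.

3.948

The 15:1 ratio has 16 parts, so with N = 3542 the expected counts are:
  red-kerneled: 3542 × 15/16 = 3320.625
  white-kerneled: 3542 × 1/16 = 221.375
χ² = Σ (O − E)² / E
  red-kerneled: (3292 − 3320.625)² / 3320.625 = 0.2468
  white-kerneled: (250 − 221.375)² / 221.375 = 3.7014
χ² = 0.2468 + 3.7014 = 3.9482 ≈ 3.948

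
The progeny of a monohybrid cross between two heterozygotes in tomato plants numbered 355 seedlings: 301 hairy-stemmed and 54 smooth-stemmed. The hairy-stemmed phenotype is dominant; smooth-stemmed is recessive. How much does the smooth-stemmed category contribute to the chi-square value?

13.606

For a monohybrid cross between heterozygotes with complete dominance, the expected phenotypic ratio is 3:1.
Expected counts for N = 355 under a 3:1 ratio (total parts = 4):
  hairy-stemmed: 355 × 3/4 = 266.25
  smooth-stemmed: 355 × 1/4 = 88.75
Contribution of smooth-stemmed: (54 − 88.75)² / 88.75 = 13.6063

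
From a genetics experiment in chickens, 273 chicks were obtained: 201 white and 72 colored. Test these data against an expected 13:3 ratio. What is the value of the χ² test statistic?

10.415

Total ratio parts = 16. Expected numbers out of 273:
  white: 273 × 13/16 = 221.8125
  colored: 273 × 3/16 = 51.1875
χ² = Σ (O − E)² / E
  white: (201 − 221.8125)² / 221.8125 = 1.9528
  colored: (72 − 51.1875)² / 51.1875 = 8.4622
χ² = 1.9528 + 8.4622 = 10.415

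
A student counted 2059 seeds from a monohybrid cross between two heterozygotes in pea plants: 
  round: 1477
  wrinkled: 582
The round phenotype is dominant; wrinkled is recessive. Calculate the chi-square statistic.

11.715

For a monohybrid cross between heterozygotes with complete dominance, the expected phenotypic ratio is 3:1.
The 3:1 ratio has 4 parts, so with N = 2059 the expected counts are:
  round: 2059 × 3/4 = 1544.25
  wrinkled: 2059 × 1/4 = 514.75
χ² = Σ (O − E)² / E
  round: (1477 − 1544.25)² / 1544.25 = 2.9286
  wrinkled: (582 − 514.75)² / 514.75 = 8.7859
χ² = 2.9286 + 8.7859 = 11.7145 ≈ 11.715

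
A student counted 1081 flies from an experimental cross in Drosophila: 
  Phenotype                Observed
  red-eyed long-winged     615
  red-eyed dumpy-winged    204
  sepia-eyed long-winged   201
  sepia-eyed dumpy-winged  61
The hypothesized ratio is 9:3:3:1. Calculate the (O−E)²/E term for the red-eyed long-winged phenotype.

0.079

Under the 9:3:3:1 hypothesis (Σ ratio = 16, N = 1081):
  red-eyed long-winged: 1081 × 9/16 = 608.0625
  red-eyed dumpy-winged: 1081 × 3/16 = 202.6875
  sepia-eyed long-winged: 1081 × 3/16 = 202.6875
  sepia-eyed dumpy-winged: 1081 × 1/16 = 67.5625
Contribution of red-eyed long-winged: (615 − 608.0625)² / 608.0625 = 0.0792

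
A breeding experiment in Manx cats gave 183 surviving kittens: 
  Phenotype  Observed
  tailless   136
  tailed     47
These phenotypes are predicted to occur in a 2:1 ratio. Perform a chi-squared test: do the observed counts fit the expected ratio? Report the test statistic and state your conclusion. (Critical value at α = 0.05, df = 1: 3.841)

4.820; not consistent

Total ratio parts = 3. Expected numbers out of 183:
  tailless: 183 × 2/3 = 122
  tailed: 183 × 1/3 = 61
χ² = Σ (O − E)² / E
  tailless: (136 − 122)² / 122 = 1.6066
  tailed: (47 − 61)² / 61 = 3.2131
χ² = 1.6066 + 3.2131 = 4.8197 ≈ 4.820
Degrees of freedom = 2 − 1 = 1; critical value at α = 0.05 is 3.841.
Since 4.820 > 3.841, we reject the null hypothesis — the data do not fit the 2:1 ratio.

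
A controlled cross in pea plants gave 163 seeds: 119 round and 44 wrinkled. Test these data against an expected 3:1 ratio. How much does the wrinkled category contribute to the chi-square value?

Total ratio parts = 4. Expected numbers out of 163:
  round: 163 × 3/4 = 122.25
  wrinkled: 163 × 1/4 = 40.75
Contribution of wrinkled: (44 − 40.75)² / 40.75 = 0.2592

0.259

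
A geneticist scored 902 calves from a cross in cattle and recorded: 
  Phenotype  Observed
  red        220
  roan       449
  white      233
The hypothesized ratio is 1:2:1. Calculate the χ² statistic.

Total ratio parts = 4. Expected numbers out of 902:
  red: 902 × 1/4 = 225.5
  roan: 902 × 2/4 = 451
  white: 902 × 1/4 = 225.5
χ² = Σ (O − E)² / E
  red: (220 − 225.5)² / 225.5 = 0.1341
  roan: (449 − 451)² / 451 = 0.0089
  white: (233 − 225.5)² / 225.5 = 0.2494
χ² = 0.1341 + 0.0089 + 0.2494 = 0.3924 ≈ 0.392

0.392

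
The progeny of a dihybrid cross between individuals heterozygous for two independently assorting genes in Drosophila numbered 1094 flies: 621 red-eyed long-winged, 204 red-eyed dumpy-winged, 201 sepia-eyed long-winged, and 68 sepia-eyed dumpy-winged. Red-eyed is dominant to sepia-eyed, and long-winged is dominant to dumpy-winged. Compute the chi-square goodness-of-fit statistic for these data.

A dihybrid F₂ with independent assortment and complete dominance at both loci gives a 9:3:3:1 phenotypic ratio.
Under the 9:3:3:1 hypothesis (Σ ratio = 16, N = 1094):
  red-eyed long-winged: 1094 × 9/16 = 615.375
  red-eyed dumpy-winged: 1094 × 3/16 = 205.125
  sepia-eyed long-winged: 1094 × 3/16 = 205.125
  sepia-eyed dumpy-winged: 1094 × 1/16 = 68.375
χ² = Σ (O − E)² / E
  red-eyed long-winged: (621 − 615.375)² / 615.375 = 0.0514
  red-eyed dumpy-winged: (204 − 205.125)² / 205.125 = 0.0062
  sepia-eyed long-winged: (201 − 205.125)² / 205.125 = 0.0830
  sepia-eyed dumpy-winged: (68 − 68.375)² / 68.375 = 0.0021
χ² = 0.0514 + 0.0062 + 0.0830 + 0.0021 = 0.1427 ≈ 0.143

0.143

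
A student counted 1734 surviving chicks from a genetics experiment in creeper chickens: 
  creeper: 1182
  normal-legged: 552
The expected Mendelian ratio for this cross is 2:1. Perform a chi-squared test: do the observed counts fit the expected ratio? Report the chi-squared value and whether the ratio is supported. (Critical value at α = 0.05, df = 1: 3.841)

1.754; consistent

The 2:1 ratio has 3 parts, so with N = 1734 the expected counts are:
  creeper: 1734 × 2/3 = 1156
  normal-legged: 1734 × 1/3 = 578
χ² = Σ (O − E)² / E
  creeper: (1182 − 1156)² / 1156 = 0.5848
  normal-legged: (552 − 578)² / 578 = 1.1696
χ² = 0.5848 + 1.1696 = 1.7544 ≈ 1.754
Degrees of freedom = 2 − 1 = 1; critical value at α = 0.05 is 3.841.
Since 1.754 < 3.841, we fail to reject the null hypothesis — the data are consistent with the 2:1 ratio.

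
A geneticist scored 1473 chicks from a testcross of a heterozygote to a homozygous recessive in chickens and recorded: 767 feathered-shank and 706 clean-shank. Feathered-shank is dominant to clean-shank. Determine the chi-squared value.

2.526

A testcross of a heterozygote (Aa × aa) gives a 1:1 phenotypic ratio.
Total ratio parts = 2. Expected numbers out of 1473:
  feathered-shank: 1473 × 1/2 = 736.5
  clean-shank: 1473 × 1/2 = 736.5
χ² = Σ (O − E)² / E
  feathered-shank: (767 − 736.5)² / 736.5 = 1.2631
  clean-shank: (706 − 736.5)² / 736.5 = 1.2631
χ² = 1.2631 + 1.2631 = 2.5262 ≈ 2.526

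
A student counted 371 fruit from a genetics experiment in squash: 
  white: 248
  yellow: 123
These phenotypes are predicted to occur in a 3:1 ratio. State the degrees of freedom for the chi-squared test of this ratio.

1

A goodness-of-fit test with 2 phenotype classes has df = 2 − 1 = 1.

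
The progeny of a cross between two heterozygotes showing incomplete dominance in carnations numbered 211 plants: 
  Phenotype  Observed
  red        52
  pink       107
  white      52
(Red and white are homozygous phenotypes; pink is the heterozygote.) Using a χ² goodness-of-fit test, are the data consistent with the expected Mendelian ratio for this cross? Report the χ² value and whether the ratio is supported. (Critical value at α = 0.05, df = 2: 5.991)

With incomplete dominance, a heterozygote × heterozygote cross gives a 1:2:1 phenotypic ratio.
Total ratio parts = 4. Expected numbers out of 211:
  red: 211 × 1/4 = 52.75
  pink: 211 × 2/4 = 105.5
  white: 211 × 1/4 = 52.75
χ² = Σ (O − E)² / E
  red: (52 − 52.75)² / 52.75 = 0.0107
  pink: (107 − 105.5)² / 105.5 = 0.0213
  white: (52 − 52.75)² / 52.75 = 0.0107
χ² = 0.0107 + 0.0213 + 0.0107 = 0.0427 ≈ 0.043
Degrees of freedom = 3 − 1 = 2; critical value at α = 0.05 is 5.991.
Since 0.043 < 5.991, we fail to reject the null hypothesis — the data are consistent with the 1:2:1 ratio.

0.043; consistent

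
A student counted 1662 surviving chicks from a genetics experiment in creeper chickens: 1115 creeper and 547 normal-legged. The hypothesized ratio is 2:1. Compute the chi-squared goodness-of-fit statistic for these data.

0.133

Total ratio parts = 3. Expected numbers out of 1662:
  creeper: 1662 × 2/3 = 1108
  normal-legged: 1662 × 1/3 = 554
χ² = Σ (O − E)² / E
  creeper: (1115 − 1108)² / 1108 = 0.0442
  normal-legged: (547 − 554)² / 554 = 0.0884
χ² = 0.0442 + 0.0884 = 0.1326 ≈ 0.133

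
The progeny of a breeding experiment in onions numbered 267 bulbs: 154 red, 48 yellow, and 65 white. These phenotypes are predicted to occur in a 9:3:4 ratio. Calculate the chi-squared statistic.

Total ratio parts = 16. Expected numbers out of 267:
  red: 267 × 9/16 = 150.1875
  yellow: 267 × 3/16 = 50.0625
  white: 267 × 4/16 = 66.75
χ² = Σ (O − E)² / E
  red: (154 − 150.1875)² / 150.1875 = 0.0968
  yellow: (48 − 50.0625)² / 50.0625 = 0.0850
  white: (65 − 66.75)² / 66.75 = 0.0459
χ² = 0.0968 + 0.0850 + 0.0459 = 0.2277 ≈ 0.228

0.228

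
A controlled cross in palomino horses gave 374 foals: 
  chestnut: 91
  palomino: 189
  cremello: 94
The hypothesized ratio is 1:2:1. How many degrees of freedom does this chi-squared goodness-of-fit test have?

A goodness-of-fit test with 3 phenotype classes has df = 3 − 1 = 2.

2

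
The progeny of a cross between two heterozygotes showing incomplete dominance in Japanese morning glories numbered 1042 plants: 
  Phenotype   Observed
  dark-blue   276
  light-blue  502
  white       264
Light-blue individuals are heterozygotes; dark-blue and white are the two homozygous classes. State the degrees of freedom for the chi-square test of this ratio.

With incomplete dominance, a heterozygote × heterozygote cross gives a 1:2:1 phenotypic ratio.
A goodness-of-fit test with 3 phenotype classes has df = 3 − 1 = 2.

2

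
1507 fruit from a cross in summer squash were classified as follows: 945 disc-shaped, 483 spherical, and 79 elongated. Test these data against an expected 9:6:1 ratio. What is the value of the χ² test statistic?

Under the 9:6:1 hypothesis (Σ ratio = 16, N = 1507):
  disc-shaped: 1507 × 9/16 = 847.6875
  spherical: 1507 × 6/16 = 565.125
  elongated: 1507 × 1/16 = 94.1875
χ² = Σ (O − E)² / E
  disc-shaped: (945 − 847.6875)² / 847.6875 = 11.1712
  spherical: (483 − 565.125)² / 565.125 = 11.9346
  elongated: (79 − 94.1875)² / 94.1875 = 2.4489
χ² = 11.1712 + 11.9346 + 2.4489 = 25.5547 ≈ 25.555

25.555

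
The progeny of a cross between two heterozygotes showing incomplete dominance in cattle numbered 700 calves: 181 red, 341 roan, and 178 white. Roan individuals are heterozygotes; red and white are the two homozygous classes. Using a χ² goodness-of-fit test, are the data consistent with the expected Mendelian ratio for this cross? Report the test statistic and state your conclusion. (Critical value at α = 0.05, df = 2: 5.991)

With incomplete dominance, a heterozygote × heterozygote cross gives a 1:2:1 phenotypic ratio.
Under the 1:2:1 hypothesis (Σ ratio = 4, N = 700):
  red: 700 × 1/4 = 175
  roan: 700 × 2/4 = 350
  white: 700 × 1/4 = 175
χ² = Σ (O − E)² / E
  red: (181 − 175)² / 175 = 0.2057
  roan: (341 − 350)² / 350 = 0.2314
  white: (178 − 175)² / 175 = 0.0514
χ² = 0.2057 + 0.2314 + 0.0514 = 0.4885 ≈ 0.489
Degrees of freedom = 3 − 1 = 2; critical value at α = 0.05 is 5.991.
Since 0.489 < 5.991, we fail to reject the null hypothesis — the data are consistent with the 1:2:1 ratio.

0.489; consistent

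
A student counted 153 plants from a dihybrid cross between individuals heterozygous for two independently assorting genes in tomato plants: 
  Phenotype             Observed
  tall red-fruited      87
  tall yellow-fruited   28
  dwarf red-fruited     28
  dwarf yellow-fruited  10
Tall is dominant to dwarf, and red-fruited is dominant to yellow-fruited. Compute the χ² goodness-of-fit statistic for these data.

A dihybrid F₂ with independent assortment and complete dominance at both loci gives a 9:3:3:1 phenotypic ratio.
Total ratio parts = 16. Expected numbers out of 153:
  tall red-fruited: 153 × 9/16 = 86.0625
  tall yellow-fruited: 153 × 3/16 = 28.6875
  dwarf red-fruited: 153 × 3/16 = 28.6875
  dwarf yellow-fruited: 153 × 1/16 = 9.5625
χ² = Σ (O − E)² / E
  tall red-fruited: (87 − 86.0625)² / 86.0625 = 0.0102
  tall yellow-fruited: (28 − 28.6875)² / 28.6875 = 0.0165
  dwarf red-fruited: (28 − 28.6875)² / 28.6875 = 0.0165
  dwarf yellow-fruited: (10 − 9.5625)² / 9.5625 = 0.0200
χ² = 0.0102 + 0.0165 + 0.0165 + 0.0200 = 0.0632 ≈ 0.063

0.063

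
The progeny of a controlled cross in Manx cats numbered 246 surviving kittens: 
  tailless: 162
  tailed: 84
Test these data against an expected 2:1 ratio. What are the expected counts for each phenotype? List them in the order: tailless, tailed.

Expected counts for N = 246 under a 2:1 ratio (total parts = 3):
  tailless: 246 × 2/3 = 164
  tailed: 246 × 1/3 = 82

164, 82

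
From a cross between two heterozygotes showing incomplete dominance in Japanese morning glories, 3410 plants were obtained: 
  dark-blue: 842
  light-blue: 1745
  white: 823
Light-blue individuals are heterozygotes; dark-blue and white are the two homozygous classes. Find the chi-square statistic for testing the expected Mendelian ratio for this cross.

2.089

With incomplete dominance, a heterozygote × heterozygote cross gives a 1:2:1 phenotypic ratio.
The 1:2:1 ratio has 4 parts, so with N = 3410 the expected counts are:
  dark-blue: 3410 × 1/4 = 852.5
  light-blue: 3410 × 2/4 = 1705
  white: 3410 × 1/4 = 852.5
χ² = Σ (O − E)² / E
  dark-blue: (842 − 852.5)² / 852.5 = 0.1293
  light-blue: (1745 − 1705)² / 1705 = 0.9384
  white: (823 − 852.5)² / 852.5 = 1.0208
χ² = 0.1293 + 0.9384 + 1.0208 = 2.0885 ≈ 2.089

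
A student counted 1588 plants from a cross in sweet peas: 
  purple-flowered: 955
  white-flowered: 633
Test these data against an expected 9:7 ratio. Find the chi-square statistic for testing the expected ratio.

9.757

Under the 9:7 hypothesis (Σ ratio = 16, N = 1588):
  purple-flowered: 1588 × 9/16 = 893.25
  white-flowered: 1588 × 7/16 = 694.75
χ² = Σ (O − E)² / E
  purple-flowered: (955 − 893.25)² / 893.25 = 4.2688
  white-flowered: (633 − 694.75)² / 694.75 = 5.4884
χ² = 4.2688 + 5.4884 = 9.7572 ≈ 9.757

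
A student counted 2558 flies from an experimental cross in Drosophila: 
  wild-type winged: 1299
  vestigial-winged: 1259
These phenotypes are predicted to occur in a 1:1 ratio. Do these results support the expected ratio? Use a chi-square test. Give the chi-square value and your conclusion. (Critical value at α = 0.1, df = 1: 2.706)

0.625; consistent

Total ratio parts = 2. Expected numbers out of 2558:
  wild-type winged: 2558 × 1/2 = 1279
  vestigial-winged: 2558 × 1/2 = 1279
χ² = Σ (O − E)² / E
  wild-type winged: (1299 − 1279)² / 1279 = 0.3127
  vestigial-winged: (1259 − 1279)² / 1279 = 0.3127
χ² = 0.3127 + 0.3127 = 0.6254 ≈ 0.625
Degrees of freedom = 2 − 1 = 1; critical value at α = 0.1 is 2.706.
Since 0.625 < 2.706, we fail to reject the null hypothesis — the data are consistent with the 1:1 ratio.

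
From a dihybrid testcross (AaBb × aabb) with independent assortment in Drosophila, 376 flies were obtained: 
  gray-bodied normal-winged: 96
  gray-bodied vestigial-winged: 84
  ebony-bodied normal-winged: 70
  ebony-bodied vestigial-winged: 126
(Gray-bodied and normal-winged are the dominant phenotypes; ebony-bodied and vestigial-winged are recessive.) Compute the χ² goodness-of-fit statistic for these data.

A dihybrid testcross with independent assortment gives a 1:1:1:1 ratio.
Under the 1:1:1:1 hypothesis (Σ ratio = 4, N = 376):
  gray-bodied normal-winged: 376 × 1/4 = 94
  gray-bodied vestigial-winged: 376 × 1/4 = 94
  ebony-bodied normal-winged: 376 × 1/4 = 94
  ebony-bodied vestigial-winged: 376 × 1/4 = 94
χ² = Σ (O − E)² / E
  gray-bodied normal-winged: (96 − 94)² / 94 = 0.0426
  gray-bodied vestigial-winged: (84 − 94)² / 94 = 1.0638
  ebony-bodied normal-winged: (70 − 94)² / 94 = 6.1277
  ebony-bodied vestigial-winged: (126 − 94)² / 94 = 10.8936
χ² = 0.0426 + 1.0638 + 6.1277 + 10.8936 = 18.1277 ≈ 18.128

18.128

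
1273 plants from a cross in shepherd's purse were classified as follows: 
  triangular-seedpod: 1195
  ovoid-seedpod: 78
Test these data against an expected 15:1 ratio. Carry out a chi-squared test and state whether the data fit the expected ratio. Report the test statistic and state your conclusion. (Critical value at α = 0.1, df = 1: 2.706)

Under the 15:1 hypothesis (Σ ratio = 16, N = 1273):
  triangular-seedpod: 1273 × 15/16 = 1193.4375
  ovoid-seedpod: 1273 × 1/16 = 79.5625
χ² = Σ (O − E)² / E
  triangular-seedpod: (1195 − 1193.4375)² / 1193.4375 = 0.0020
  ovoid-seedpod: (78 − 79.5625)² / 79.5625 = 0.0307
χ² = 0.0020 + 0.0307 = 0.0327 ≈ 0.033
Degrees of freedom = 2 − 1 = 1; critical value at α = 0.1 is 2.706.
Since 0.033 < 2.706, we fail to reject the null hypothesis — the data are consistent with the 15:1 ratio.

0.033; consistent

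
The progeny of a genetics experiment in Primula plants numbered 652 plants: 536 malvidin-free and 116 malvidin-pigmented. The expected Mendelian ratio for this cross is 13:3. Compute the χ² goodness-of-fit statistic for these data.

Expected counts for N = 652 under a 13:3 ratio (total parts = 16):
  malvidin-free: 652 × 13/16 = 529.75
  malvidin-pigmented: 652 × 3/16 = 122.25
χ² = Σ (O − E)² / E
  malvidin-free: (536 − 529.75)² / 529.75 = 0.0737
  malvidin-pigmented: (116 − 122.25)² / 122.25 = 0.3195
χ² = 0.0737 + 0.3195 = 0.3932 ≈ 0.393

0.393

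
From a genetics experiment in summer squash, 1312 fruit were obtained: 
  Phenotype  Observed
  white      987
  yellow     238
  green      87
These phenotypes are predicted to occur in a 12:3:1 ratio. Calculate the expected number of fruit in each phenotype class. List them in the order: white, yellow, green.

Under the 12:3:1 hypothesis (Σ ratio = 16, N = 1312):
  white: 1312 × 12/16 = 984
  yellow: 1312 × 3/16 = 246
  green: 1312 × 1/16 = 82

984, 246, 82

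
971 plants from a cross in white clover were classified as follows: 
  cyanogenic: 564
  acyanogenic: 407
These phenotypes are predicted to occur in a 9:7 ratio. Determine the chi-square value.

Total ratio parts = 16. Expected numbers out of 971:
  cyanogenic: 971 × 9/16 = 546.1875
  acyanogenic: 971 × 7/16 = 424.8125
χ² = Σ (O − E)² / E
  cyanogenic: (564 − 546.1875)² / 546.1875 = 0.5809
  acyanogenic: (407 − 424.8125)² / 424.8125 = 0.7469
χ² = 0.5809 + 0.7469 = 1.3278 ≈ 1.328

1.328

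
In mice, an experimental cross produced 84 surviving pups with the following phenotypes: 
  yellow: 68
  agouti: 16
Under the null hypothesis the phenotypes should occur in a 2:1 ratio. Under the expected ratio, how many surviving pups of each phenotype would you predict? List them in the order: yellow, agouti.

Under the 2:1 hypothesis (Σ ratio = 3, N = 84):
  yellow: 84 × 2/3 = 56
  agouti: 84 × 1/3 = 28

56, 28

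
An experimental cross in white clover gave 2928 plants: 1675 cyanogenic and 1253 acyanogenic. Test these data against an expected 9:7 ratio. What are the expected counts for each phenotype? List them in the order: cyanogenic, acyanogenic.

The 9:7 ratio has 16 parts, so with N = 2928 the expected counts are:
  cyanogenic: 2928 × 9/16 = 1647
  acyanogenic: 2928 × 7/16 = 1281

1647, 1281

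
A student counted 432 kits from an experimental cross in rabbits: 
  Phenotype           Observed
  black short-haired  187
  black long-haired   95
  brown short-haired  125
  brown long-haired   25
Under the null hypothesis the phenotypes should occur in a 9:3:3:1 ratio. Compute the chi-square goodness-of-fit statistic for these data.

Total ratio parts = 16. Expected numbers out of 432:
  black short-haired: 432 × 9/16 = 243
  black long-haired: 432 × 3/16 = 81
  brown short-haired: 432 × 3/16 = 81
  brown long-haired: 432 × 1/16 = 27
χ² = Σ (O − E)² / E
  black short-haired: (187 − 243)² / 243 = 12.9053
  black long-haired: (95 − 81)² / 81 = 2.4198
  brown short-haired: (125 − 81)² / 81 = 23.9012
  brown long-haired: (25 − 27)² / 27 = 0.1481
χ² = 12.9053 + 2.4198 + 23.9012 + 0.1481 = 39.3744 ≈ 39.374

39.374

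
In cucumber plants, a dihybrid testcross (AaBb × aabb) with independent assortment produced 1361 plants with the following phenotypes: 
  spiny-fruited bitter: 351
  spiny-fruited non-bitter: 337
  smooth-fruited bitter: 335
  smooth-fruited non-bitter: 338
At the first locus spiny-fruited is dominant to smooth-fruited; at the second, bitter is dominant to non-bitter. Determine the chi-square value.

A dihybrid testcross with independent assortment gives a 1:1:1:1 ratio.
Under the 1:1:1:1 hypothesis (Σ ratio = 4, N = 1361):
  spiny-fruited bitter: 1361 × 1/4 = 340.25
  spiny-fruited non-bitter: 1361 × 1/4 = 340.25
  smooth-fruited bitter: 1361 × 1/4 = 340.25
  smooth-fruited non-bitter: 1361 × 1/4 = 340.25
χ² = Σ (O − E)² / E
  spiny-fruited bitter: (351 − 340.25)² / 340.25 = 0.3396
  spiny-fruited non-bitter: (337 − 340.25)² / 340.25 = 0.0310
  smooth-fruited bitter: (335 − 340.25)² / 340.25 = 0.0810
  smooth-fruited non-bitter: (338 − 340.25)² / 340.25 = 0.0149
χ² = 0.3396 + 0.0310 + 0.0810 + 0.0149 = 0.4665 ≈ 0.467

0.467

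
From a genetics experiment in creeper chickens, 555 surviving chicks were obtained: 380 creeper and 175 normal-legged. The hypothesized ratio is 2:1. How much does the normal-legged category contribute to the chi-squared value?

0.541

Total ratio parts = 3. Expected numbers out of 555:
  creeper: 555 × 2/3 = 370
  normal-legged: 555 × 1/3 = 185
Contribution of normal-legged: (175 − 185)² / 185 = 0.5405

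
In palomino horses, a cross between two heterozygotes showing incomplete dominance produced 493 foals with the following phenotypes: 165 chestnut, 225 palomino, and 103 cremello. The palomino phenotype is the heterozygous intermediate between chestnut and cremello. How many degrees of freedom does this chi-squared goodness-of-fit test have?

With incomplete dominance, a heterozygote × heterozygote cross gives a 1:2:1 phenotypic ratio.
A goodness-of-fit test with 3 phenotype classes has df = 3 − 1 = 2.

2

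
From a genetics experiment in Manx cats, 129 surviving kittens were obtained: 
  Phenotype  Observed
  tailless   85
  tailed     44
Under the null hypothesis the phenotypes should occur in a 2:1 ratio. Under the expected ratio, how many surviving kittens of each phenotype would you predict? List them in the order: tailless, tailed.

Under the 2:1 hypothesis (Σ ratio = 3, N = 129):
  tailless: 129 × 2/3 = 86
  tailed: 129 × 1/3 = 43

86, 43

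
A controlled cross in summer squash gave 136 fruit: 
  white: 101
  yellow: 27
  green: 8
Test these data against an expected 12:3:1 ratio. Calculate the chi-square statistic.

The 12:3:1 ratio has 16 parts, so with N = 136 the expected counts are:
  white: 136 × 12/16 = 102
  yellow: 136 × 3/16 = 25.5
  green: 136 × 1/16 = 8.5
χ² = Σ (O − E)² / E
  white: (101 − 102)² / 102 = 0.0098
  yellow: (27 − 25.5)² / 25.5 = 0.0882
  green: (8 − 8.5)² / 8.5 = 0.0294
χ² = 0.0098 + 0.0882 + 0.0294 = 0.1274 ≈ 0.127

0.127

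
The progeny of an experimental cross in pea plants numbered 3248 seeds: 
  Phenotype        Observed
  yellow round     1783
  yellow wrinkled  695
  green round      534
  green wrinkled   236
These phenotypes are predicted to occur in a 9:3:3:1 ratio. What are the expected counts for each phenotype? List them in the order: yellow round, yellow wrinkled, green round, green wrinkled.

Under the 9:3:3:1 hypothesis (Σ ratio = 16, N = 3248):
  yellow round: 3248 × 9/16 = 1827
  yellow wrinkled: 3248 × 3/16 = 609
  green round: 3248 × 3/16 = 609
  green wrinkled: 3248 × 1/16 = 203

1827, 609, 609, 203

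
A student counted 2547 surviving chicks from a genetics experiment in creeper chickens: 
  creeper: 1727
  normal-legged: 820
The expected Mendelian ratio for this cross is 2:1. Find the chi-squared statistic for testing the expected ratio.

Under the 2:1 hypothesis (Σ ratio = 3, N = 2547):
  creeper: 2547 × 2/3 = 1698
  normal-legged: 2547 × 1/3 = 849
χ² = Σ (O − E)² / E
  creeper: (1727 − 1698)² / 1698 = 0.4953
  normal-legged: (820 − 849)² / 849 = 0.9906
χ² = 0.4953 + 0.9906 = 1.4859 ≈ 1.486

1.486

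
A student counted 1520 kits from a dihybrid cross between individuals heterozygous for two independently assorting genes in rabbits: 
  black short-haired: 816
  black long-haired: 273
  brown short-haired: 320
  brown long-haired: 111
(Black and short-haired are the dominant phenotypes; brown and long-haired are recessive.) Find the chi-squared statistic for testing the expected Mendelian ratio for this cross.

A dihybrid F₂ with independent assortment and complete dominance at both loci gives a 9:3:3:1 phenotypic ratio.
Total ratio parts = 16. Expected numbers out of 1520:
  black short-haired: 1520 × 9/16 = 855
  black long-haired: 1520 × 3/16 = 285
  brown short-haired: 1520 × 3/16 = 285
  brown long-haired: 1520 × 1/16 = 95
χ² = Σ (O − E)² / E
  black short-haired: (816 − 855)² / 855 = 1.7789
  black long-haired: (273 − 285)² / 285 = 0.5053
  brown short-haired: (320 − 285)² / 285 = 4.2982
  brown long-haired: (111 − 95)² / 95 = 2.6947
χ² = 1.7789 + 0.5053 + 4.2982 + 2.6947 = 9.2771 ≈ 9.277

9.277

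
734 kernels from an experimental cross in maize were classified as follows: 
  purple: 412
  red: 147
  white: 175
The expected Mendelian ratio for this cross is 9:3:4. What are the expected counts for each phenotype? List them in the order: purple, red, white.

412.875, 137.625, 183.5

Under the 9:3:4 hypothesis (Σ ratio = 16, N = 734):
  purple: 734 × 9/16 = 412.875
  red: 734 × 3/16 = 137.625
  white: 734 × 4/16 = 183.5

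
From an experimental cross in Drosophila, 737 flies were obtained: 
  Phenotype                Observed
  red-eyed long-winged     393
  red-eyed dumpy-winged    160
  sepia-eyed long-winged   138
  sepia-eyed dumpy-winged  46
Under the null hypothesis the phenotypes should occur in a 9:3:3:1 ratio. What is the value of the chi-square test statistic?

Expected counts for N = 737 under a 9:3:3:1 ratio (total parts = 16):
  red-eyed long-winged: 737 × 9/16 = 414.5625
  red-eyed dumpy-winged: 737 × 3/16 = 138.1875
  sepia-eyed long-winged: 737 × 3/16 = 138.1875
  sepia-eyed dumpy-winged: 737 × 1/16 = 46.0625
χ² = Σ (O − E)² / E
  red-eyed long-winged: (393 − 414.5625)² / 414.5625 = 1.1215
  red-eyed dumpy-winged: (160 − 138.1875)² / 138.1875 = 3.4430
  sepia-eyed long-winged: (138 − 138.1875)² / 138.1875 = 0.0003
  sepia-eyed dumpy-winged: (46 − 46.0625)² / 46.0625 = 0.0001
χ² = 1.1215 + 3.4430 + 0.0003 + 0.0001 = 4.5649 ≈ 4.565

4.565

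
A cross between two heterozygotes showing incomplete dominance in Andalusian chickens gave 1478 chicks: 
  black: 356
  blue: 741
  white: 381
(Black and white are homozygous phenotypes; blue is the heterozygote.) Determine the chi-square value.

With incomplete dominance, a heterozygote × heterozygote cross gives a 1:2:1 phenotypic ratio.
Under the 1:2:1 hypothesis (Σ ratio = 4, N = 1478):
  black: 1478 × 1/4 = 369.5
  blue: 1478 × 2/4 = 739
  white: 1478 × 1/4 = 369.5
χ² = Σ (O − E)² / E
  black: (356 − 369.5)² / 369.5 = 0.4932
  blue: (741 − 739)² / 739 = 0.0054
  white: (381 − 369.5)² / 369.5 = 0.3579
χ² = 0.4932 + 0.0054 + 0.3579 = 0.8565 ≈ 0.857

0.857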